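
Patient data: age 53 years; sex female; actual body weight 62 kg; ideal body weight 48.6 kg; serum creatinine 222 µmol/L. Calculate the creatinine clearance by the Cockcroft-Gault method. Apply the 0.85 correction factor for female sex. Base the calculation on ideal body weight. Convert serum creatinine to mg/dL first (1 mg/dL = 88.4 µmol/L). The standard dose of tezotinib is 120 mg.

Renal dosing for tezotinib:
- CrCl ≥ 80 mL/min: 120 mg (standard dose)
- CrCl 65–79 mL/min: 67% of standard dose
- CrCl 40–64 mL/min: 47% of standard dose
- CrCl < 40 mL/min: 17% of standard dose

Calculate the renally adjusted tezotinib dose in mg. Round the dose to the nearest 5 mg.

SCr = 222 / 88.4 = 2.511 mg/dL
CrCl = (140 − 53) × 48.6 / (72 × 2.511) × 0.85 = 4228.2 / 180.79 × 0.85 ≈ 19.9 mL/min
CrCl ≈ 20 mL/min → bracket < 40 mL/min.
17% of 120 mg = 20.4 mg → 20 mg

20 mg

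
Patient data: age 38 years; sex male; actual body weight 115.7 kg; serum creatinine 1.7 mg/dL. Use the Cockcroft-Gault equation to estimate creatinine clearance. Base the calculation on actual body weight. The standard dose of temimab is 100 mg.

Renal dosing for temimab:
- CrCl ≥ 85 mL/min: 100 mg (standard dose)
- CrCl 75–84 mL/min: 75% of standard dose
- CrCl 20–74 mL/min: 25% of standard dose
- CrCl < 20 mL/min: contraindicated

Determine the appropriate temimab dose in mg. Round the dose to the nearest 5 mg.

CrCl = (140 − 38) × 115.7 / (72 × 1.7) = 11801.4 / 122.40 ≈ 96.4 mL/min
CrCl ≈ 96 mL/min → bracket ≥ 85 mL/min.
100% of 100 mg = 100 mg

100 mg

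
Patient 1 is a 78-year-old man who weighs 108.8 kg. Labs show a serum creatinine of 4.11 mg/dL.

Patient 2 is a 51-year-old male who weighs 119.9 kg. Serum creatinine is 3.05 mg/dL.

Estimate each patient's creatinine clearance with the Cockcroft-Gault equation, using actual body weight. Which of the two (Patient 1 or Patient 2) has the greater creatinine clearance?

Patient 2

Patient 1: CrCl = (140 − 78) × 108.8 / (72 × 4.11) = 6745.6 / 295.92 ≈ 22.8 mL/min
Patient 2: CrCl = (140 − 51) × 119.9 / (72 × 3.05) = 10671.1 / 219.60 ≈ 48.6 mL/min
22.8 vs 48.6 mL/min → Patient 2 is higher.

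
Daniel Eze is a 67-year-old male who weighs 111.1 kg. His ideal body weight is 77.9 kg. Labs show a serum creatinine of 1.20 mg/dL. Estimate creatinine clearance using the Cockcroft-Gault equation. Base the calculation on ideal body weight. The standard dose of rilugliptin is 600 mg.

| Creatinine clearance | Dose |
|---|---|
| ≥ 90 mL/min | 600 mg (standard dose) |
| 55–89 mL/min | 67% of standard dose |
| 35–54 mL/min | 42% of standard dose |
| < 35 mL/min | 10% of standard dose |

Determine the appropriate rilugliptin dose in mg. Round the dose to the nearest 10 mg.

400 mg

CrCl = (140 − 67) × 77.9 / (72 × 1.2) = 5686.7 / 86.40 ≈ 65.8 mL/min
CrCl ≈ 66 mL/min → bracket 55–89 mL/min.
67% of 600 mg = 402 mg → 400 mg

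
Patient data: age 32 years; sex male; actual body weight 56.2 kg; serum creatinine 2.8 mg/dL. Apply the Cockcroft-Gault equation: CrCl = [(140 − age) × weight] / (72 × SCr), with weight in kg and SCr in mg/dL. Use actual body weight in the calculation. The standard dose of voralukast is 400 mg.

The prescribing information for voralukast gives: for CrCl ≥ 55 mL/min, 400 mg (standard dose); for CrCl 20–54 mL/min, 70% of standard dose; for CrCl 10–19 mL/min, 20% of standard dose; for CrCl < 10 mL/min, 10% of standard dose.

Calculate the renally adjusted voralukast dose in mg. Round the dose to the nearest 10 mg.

CrCl = (140 − 32) × 56.2 / (72 × 2.8) = 6069.6 / 201.60 ≈ 30.1 mL/min
CrCl ≈ 30 mL/min → bracket 20–54 mL/min.
70% of 400 mg = 280 mg

280 mg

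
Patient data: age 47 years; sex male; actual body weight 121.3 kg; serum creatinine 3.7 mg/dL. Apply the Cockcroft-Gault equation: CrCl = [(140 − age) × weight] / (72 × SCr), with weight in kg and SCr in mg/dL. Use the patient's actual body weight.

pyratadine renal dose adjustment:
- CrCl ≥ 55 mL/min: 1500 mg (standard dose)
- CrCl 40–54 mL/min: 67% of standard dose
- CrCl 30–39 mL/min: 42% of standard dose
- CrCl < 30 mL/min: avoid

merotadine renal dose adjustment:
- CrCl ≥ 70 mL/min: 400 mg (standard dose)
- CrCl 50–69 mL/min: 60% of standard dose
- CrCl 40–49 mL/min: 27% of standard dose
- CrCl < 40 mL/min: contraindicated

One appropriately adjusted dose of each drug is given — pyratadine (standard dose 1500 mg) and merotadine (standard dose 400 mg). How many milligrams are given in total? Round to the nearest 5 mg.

CrCl = (140 − 47) × 121.3 / (72 × 3.7) = 11280.9 / 266.40 ≈ 42.3 mL/min
CrCl ≈ 42 mL/min.
pyratadine: 40–54 mL/min → 67% of 1500 mg = 1005 mg.
merotadine: 40–49 mL/min → 27% of 400 mg = 108 mg.
Total = 1005 + 108 = 1113 mg.

1115 mg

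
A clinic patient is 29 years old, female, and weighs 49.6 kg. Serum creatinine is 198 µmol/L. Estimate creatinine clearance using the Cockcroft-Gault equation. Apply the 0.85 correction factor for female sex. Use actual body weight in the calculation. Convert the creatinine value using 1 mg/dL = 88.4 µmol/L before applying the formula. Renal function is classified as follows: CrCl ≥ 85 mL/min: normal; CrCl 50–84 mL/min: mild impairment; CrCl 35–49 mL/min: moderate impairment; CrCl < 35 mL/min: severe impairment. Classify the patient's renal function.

severe impairment

SCr = 198 / 88.4 = 2.24 mg/dL
CrCl = (140 − 29) × 49.6 / (72 × 2.24) × 0.85 = 5505.6 / 161.28 × 0.85 ≈ 29.0 mL/min
29 mL/min falls in the 'severe impairment' range.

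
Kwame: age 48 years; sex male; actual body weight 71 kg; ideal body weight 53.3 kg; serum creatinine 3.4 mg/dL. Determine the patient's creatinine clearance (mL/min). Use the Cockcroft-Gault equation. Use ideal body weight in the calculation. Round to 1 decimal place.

20.0 mL/min

CrCl = (140 − 48) × 53.3 / (72 × 3.4) = 4903.6 / 244.80 ≈ 20.0 mL/min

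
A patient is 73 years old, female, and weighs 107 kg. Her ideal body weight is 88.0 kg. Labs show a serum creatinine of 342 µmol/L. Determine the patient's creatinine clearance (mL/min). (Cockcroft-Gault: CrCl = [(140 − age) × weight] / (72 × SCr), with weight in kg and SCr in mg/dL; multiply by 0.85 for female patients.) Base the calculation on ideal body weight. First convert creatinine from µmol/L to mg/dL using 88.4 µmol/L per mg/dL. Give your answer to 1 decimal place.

18.0 mL/min

SCr = 342 / 88.4 = 3.869 mg/dL
CrCl = (140 − 73) × 88 / (72 × 3.869) × 0.85 = 5896.0 / 278.57 × 0.85 ≈ 18.0 mL/min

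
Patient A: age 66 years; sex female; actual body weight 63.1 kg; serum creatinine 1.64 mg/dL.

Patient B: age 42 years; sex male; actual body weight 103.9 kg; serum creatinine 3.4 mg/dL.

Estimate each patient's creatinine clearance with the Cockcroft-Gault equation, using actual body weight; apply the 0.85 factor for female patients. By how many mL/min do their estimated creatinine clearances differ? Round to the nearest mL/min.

Patient A: CrCl = (140 − 66) × 63.1 / (72 × 1.64) × 0.85 = 4669.4 / 118.08 × 0.85 ≈ 33.6 mL/min
Patient B: CrCl = (140 − 42) × 103.9 / (72 × 3.4) = 10182.2 / 244.80 ≈ 41.6 mL/min
|33.6 − 41.6| = 8.0 mL/min

8 mL/min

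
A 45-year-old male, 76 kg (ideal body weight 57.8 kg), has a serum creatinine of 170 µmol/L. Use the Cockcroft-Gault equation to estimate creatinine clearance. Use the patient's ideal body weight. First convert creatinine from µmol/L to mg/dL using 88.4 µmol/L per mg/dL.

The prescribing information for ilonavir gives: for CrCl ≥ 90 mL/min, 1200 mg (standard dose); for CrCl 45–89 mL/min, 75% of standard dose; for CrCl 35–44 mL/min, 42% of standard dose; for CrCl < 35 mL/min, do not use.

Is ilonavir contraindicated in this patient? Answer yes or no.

no

SCr = 170 / 88.4 = 1.923 mg/dL
CrCl = (140 − 45) × 57.8 / (72 × 1.923) = 5491.0 / 138.46 ≈ 39.7 mL/min
CrCl ≈ 40 mL/min, which is ≥ 35 mL/min.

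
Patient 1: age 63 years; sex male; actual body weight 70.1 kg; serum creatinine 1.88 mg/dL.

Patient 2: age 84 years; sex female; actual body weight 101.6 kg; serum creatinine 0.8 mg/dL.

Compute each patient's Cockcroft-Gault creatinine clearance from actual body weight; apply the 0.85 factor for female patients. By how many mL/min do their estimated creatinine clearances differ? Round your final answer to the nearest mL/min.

44 mL/min

Patient 1: CrCl = (140 − 63) × 70.1 / (72 × 1.88) = 5397.7 / 135.36 ≈ 39.9 mL/min
Patient 2: CrCl = (140 − 84) × 101.6 / (72 × 0.8) × 0.85 = 5689.6 / 57.60 × 0.85 ≈ 84.0 mL/min
|39.9 − 84.0| = 44.1 mL/min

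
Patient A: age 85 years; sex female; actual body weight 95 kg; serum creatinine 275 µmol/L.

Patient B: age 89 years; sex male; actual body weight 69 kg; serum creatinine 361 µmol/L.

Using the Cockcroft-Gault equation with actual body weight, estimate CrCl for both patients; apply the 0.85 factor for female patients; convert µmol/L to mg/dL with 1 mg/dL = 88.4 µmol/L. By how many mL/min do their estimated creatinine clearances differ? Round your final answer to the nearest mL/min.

Patient A: SCr = 275 / 88.4 = 3.111 mg/dL
Patient A: CrCl = (140 − 85) × 95 / (72 × 3.111) × 0.85 = 5225.0 / 223.99 × 0.85 ≈ 19.8 mL/min
Patient B: SCr = 361 / 88.4 = 4.084 mg/dL
Patient B: CrCl = (140 − 89) × 69 / (72 × 4.084) = 3519.0 / 294.05 ≈ 12.0 mL/min
|19.8 − 12.0| = 7.8 mL/min

8 mL/min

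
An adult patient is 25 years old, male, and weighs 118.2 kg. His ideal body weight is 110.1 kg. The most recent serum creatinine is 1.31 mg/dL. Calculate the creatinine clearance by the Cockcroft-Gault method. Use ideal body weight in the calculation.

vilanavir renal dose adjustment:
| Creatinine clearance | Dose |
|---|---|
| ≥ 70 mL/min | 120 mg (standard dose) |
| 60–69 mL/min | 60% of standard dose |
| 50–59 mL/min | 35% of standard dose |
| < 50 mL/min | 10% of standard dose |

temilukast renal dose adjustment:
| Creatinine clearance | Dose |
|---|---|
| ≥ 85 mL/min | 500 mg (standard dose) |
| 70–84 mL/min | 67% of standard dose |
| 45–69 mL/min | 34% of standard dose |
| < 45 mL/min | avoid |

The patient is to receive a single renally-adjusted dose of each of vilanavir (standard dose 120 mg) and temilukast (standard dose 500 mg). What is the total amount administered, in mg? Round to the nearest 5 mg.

CrCl = (140 − 25) × 110.1 / (72 × 1.31) = 12661.5 / 94.32 ≈ 134.2 mL/min
CrCl ≈ 134 mL/min.
vilanavir: ≥ 70 mL/min → 100% of 120 mg = 120 mg.
temilukast: ≥ 85 mL/min → 100% of 500 mg = 500 mg.
Total = 120 + 500 = 620 mg.

620 mg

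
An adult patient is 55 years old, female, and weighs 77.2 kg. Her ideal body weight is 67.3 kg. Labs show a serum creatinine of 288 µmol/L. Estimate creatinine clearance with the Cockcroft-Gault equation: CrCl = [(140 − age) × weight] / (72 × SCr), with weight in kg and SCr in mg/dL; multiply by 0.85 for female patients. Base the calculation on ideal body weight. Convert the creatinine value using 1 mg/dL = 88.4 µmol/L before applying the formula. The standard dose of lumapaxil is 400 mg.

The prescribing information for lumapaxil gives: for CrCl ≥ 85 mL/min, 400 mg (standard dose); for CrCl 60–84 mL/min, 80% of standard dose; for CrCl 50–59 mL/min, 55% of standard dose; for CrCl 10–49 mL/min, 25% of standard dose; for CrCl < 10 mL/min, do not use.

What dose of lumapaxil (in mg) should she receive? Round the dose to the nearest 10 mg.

100 mg

SCr = 288 / 88.4 = 3.258 mg/dL
CrCl = (140 − 55) × 67.3 / (72 × 3.258) × 0.85 = 5720.5 / 234.58 × 0.85 ≈ 20.7 mL/min
CrCl ≈ 21 mL/min → bracket 10–49 mL/min.
25% of 400 mg = 100 mg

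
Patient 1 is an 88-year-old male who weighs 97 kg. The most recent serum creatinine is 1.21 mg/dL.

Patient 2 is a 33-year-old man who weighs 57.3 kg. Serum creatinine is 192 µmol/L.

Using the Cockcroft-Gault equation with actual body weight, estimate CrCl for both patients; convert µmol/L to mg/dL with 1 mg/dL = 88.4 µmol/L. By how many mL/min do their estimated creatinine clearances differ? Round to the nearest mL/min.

19 mL/min

Patient 1: CrCl = (140 − 88) × 97 / (72 × 1.21) = 5044.0 / 87.12 ≈ 57.9 mL/min
Patient 2: SCr = 192 / 88.4 = 2.172 mg/dL
Patient 2: CrCl = (140 − 33) × 57.3 / (72 × 2.172) = 6131.1 / 156.38 ≈ 39.2 mL/min
|57.9 − 39.2| = 18.7 mL/min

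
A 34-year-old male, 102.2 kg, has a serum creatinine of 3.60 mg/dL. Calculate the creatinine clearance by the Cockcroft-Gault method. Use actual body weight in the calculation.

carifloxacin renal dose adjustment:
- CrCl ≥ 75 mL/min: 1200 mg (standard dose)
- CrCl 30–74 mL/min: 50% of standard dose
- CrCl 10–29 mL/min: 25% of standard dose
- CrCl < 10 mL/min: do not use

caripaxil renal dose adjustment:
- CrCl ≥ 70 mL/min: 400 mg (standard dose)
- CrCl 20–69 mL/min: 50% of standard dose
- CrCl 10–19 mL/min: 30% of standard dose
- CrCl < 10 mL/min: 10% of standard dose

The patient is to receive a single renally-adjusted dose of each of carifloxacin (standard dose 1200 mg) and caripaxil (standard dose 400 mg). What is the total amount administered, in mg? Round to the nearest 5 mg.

CrCl = (140 − 34) × 102.2 / (72 × 3.6) = 10833.2 / 259.20 ≈ 41.8 mL/min
CrCl ≈ 42 mL/min.
carifloxacin: 30–74 mL/min → 50% of 1200 mg = 600 mg.
caripaxil: 20–69 mL/min → 50% of 400 mg = 200 mg.
Total = 600 + 200 = 800 mg.

800 mg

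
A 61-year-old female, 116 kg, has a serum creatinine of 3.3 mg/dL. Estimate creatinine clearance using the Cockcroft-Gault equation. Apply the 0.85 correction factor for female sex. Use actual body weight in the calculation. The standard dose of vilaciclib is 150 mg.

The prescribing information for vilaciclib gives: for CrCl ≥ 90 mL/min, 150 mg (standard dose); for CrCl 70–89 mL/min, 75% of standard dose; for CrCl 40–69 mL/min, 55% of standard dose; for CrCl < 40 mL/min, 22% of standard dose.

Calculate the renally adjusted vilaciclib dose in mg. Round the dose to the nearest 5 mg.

CrCl = (140 − 61) × 116 / (72 × 3.3) × 0.85 = 9164.0 / 237.60 × 0.85 ≈ 32.8 mL/min
CrCl ≈ 33 mL/min → bracket < 40 mL/min.
22% of 150 mg = 33 mg → 35 mg

35 mg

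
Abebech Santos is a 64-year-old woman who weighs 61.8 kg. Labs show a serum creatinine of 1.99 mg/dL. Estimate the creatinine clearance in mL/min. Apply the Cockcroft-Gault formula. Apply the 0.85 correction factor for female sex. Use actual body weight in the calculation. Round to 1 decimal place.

27.9 mL/min

CrCl = (140 − 64) × 61.8 / (72 × 1.99) × 0.85 = 4696.8 / 143.28 × 0.85 ≈ 27.9 mL/min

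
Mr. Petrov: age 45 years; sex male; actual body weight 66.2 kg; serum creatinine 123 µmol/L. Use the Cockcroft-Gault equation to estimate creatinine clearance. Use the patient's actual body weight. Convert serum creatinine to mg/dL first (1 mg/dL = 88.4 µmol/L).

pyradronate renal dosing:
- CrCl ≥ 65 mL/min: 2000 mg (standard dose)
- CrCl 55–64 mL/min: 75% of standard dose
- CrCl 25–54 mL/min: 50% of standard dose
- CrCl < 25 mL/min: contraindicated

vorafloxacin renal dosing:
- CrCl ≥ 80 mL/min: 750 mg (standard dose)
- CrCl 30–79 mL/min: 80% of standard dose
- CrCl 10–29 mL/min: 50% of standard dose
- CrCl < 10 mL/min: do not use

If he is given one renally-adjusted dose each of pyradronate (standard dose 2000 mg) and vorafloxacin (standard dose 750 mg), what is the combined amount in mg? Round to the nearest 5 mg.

SCr = 123 / 88.4 = 1.391 mg/dL
CrCl = (140 − 45) × 66.2 / (72 × 1.391) = 6289.0 / 100.15 ≈ 62.8 mL/min
CrCl ≈ 63 mL/min.
pyradronate: 55–64 mL/min → 75% of 2000 mg = 1500 mg.
vorafloxacin: 30–79 mL/min → 80% of 750 mg = 600 mg.
Total = 1500 + 600 = 2100 mg.

2100 mg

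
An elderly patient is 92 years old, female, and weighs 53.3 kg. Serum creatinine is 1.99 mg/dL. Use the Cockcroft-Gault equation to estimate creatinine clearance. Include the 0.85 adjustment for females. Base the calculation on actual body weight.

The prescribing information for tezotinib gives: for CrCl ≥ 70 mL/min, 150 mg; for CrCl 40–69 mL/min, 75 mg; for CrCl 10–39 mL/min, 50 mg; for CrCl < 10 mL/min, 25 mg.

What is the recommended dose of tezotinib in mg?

50 mg

CrCl = (140 − 92) × 53.3 / (72 × 1.99) × 0.85 = 2558.4 / 143.28 × 0.85 ≈ 15.2 mL/min
CrCl ≈ 15 mL/min → bracket 10–39 mL/min.
Dose for this bracket: 50 mg.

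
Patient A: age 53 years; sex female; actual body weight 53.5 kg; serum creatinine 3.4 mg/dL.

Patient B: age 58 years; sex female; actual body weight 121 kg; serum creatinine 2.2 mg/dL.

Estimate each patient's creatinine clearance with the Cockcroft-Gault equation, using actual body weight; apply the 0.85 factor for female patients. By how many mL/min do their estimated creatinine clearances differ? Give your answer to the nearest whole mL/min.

Patient A: CrCl = (140 − 53) × 53.5 / (72 × 3.4) × 0.85 = 4654.5 / 244.80 × 0.85 ≈ 16.2 mL/min
Patient B: CrCl = (140 − 58) × 121 / (72 × 2.2) × 0.85 = 9922.0 / 158.40 × 0.85 ≈ 53.2 mL/min
|16.2 − 53.2| = 37.0 mL/min

37 mL/min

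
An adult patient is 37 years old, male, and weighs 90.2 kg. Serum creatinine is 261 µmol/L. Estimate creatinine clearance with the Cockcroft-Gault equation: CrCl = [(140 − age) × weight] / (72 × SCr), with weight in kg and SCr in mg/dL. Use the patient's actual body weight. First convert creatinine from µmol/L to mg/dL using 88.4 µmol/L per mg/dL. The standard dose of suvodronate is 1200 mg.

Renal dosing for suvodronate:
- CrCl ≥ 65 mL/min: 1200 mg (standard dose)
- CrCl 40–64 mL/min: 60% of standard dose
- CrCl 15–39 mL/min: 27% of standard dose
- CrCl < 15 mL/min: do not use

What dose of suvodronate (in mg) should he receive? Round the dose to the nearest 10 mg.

SCr = 261 / 88.4 = 2.952 mg/dL
CrCl = (140 − 37) × 90.2 / (72 × 2.952) = 9290.6 / 212.54 ≈ 43.7 mL/min
CrCl ≈ 44 mL/min → bracket 40–64 mL/min.
60% of 1200 mg = 720 mg

720 mg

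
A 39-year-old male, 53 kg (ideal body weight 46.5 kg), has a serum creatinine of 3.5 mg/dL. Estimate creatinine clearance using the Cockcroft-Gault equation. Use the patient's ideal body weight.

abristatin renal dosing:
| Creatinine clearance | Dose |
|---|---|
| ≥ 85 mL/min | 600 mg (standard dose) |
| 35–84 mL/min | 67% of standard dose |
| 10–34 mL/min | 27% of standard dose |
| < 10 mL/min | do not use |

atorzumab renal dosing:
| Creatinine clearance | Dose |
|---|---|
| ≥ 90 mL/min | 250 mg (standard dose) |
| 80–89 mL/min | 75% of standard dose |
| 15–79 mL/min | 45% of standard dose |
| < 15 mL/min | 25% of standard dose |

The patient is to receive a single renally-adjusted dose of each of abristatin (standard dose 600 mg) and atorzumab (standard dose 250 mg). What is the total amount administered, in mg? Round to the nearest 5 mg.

275 mg

CrCl = (140 − 39) × 46.5 / (72 × 3.5) = 4696.5 / 252.00 ≈ 18.6 mL/min
CrCl ≈ 19 mL/min.
abristatin: 10–34 mL/min → 27% of 600 mg = 162 mg.
atorzumab: 15–79 mL/min → 45% of 250 mg = 112.5 mg.
Total = 162 + 112.5 = 274.5 mg.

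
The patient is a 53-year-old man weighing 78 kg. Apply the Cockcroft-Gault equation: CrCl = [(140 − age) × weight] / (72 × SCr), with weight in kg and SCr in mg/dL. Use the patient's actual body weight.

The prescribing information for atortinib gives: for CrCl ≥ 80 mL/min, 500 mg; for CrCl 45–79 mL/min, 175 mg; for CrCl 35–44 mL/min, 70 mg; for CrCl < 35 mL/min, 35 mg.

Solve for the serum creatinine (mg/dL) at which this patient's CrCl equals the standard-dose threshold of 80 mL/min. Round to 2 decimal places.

Standard dose requires CrCl ≥ 80 mL/min.
Set (140 − 53) × 78 / (72 × SCr) = 80
SCr = (140 − 53) × 78 / (72 × 80) = 1.178 mg/dL

1.18 mg/dL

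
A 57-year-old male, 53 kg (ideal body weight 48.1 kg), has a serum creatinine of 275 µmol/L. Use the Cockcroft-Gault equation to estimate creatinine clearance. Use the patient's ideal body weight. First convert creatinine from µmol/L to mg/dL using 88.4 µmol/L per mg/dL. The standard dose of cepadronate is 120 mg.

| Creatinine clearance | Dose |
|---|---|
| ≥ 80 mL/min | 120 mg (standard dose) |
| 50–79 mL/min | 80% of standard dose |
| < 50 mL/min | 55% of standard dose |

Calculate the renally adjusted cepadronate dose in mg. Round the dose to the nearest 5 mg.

SCr = 275 / 88.4 = 3.111 mg/dL
CrCl = (140 − 57) × 48.1 / (72 × 3.111) = 3992.3 / 223.99 ≈ 17.8 mL/min
CrCl ≈ 18 mL/min → bracket < 50 mL/min.
55% of 120 mg = 66 mg → 65 mg

65 mg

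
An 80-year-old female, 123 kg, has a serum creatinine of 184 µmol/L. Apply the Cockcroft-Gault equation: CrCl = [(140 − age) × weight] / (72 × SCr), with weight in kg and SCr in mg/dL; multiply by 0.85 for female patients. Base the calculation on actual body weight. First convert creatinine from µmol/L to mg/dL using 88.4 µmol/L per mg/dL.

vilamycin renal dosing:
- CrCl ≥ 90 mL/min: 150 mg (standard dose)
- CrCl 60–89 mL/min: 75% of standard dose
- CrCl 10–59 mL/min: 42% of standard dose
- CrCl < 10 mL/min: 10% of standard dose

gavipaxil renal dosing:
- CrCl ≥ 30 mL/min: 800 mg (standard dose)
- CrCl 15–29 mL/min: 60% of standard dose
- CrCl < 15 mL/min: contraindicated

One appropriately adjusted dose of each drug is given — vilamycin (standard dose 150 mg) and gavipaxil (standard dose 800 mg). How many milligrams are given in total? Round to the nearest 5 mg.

SCr = 184 / 88.4 = 2.081 mg/dL
CrCl = (140 − 80) × 123 / (72 × 2.081) × 0.85 = 7380.0 / 149.83 × 0.85 ≈ 41.9 mL/min
CrCl ≈ 42 mL/min.
vilamycin: 10–59 mL/min → 42% of 150 mg = 63 mg.
gavipaxil: ≥ 30 mL/min → 100% of 800 mg = 800 mg.
Total = 63 + 800 = 863 mg.

865 mg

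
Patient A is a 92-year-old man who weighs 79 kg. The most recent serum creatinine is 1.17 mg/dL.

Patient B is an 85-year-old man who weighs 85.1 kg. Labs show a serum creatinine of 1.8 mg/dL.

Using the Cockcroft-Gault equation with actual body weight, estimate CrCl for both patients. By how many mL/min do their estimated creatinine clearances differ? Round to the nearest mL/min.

9 mL/min

Patient A: CrCl = (140 − 92) × 79 / (72 × 1.17) = 3792.0 / 84.24 ≈ 45.0 mL/min
Patient B: CrCl = (140 − 85) × 85.1 / (72 × 1.8) = 4680.5 / 129.60 ≈ 36.1 mL/min
|45.0 − 36.1| = 8.9 mL/min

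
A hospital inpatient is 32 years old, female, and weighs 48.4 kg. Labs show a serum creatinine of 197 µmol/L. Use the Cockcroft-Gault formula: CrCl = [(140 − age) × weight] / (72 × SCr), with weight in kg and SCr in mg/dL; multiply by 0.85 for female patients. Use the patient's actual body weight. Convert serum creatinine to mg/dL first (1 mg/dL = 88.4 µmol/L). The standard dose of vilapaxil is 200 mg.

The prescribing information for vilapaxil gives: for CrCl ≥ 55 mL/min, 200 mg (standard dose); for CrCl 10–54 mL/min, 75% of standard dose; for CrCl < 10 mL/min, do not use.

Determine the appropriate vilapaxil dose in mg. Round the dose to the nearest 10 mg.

SCr = 197 / 88.4 = 2.229 mg/dL
CrCl = (140 − 32) × 48.4 / (72 × 2.229) × 0.85 = 5227.2 / 160.49 × 0.85 ≈ 27.7 mL/min
CrCl ≈ 28 mL/min → bracket 10–54 mL/min.
75% of 200 mg = 150 mg

150 mg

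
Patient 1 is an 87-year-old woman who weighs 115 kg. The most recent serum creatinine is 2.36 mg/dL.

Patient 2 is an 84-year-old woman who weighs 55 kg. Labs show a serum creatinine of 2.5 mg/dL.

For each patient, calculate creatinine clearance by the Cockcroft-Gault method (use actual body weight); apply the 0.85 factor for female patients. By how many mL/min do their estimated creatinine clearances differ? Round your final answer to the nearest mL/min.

16 mL/min

Patient 1: CrCl = (140 − 87) × 115 / (72 × 2.36) × 0.85 = 6095.0 / 169.92 × 0.85 ≈ 30.5 mL/min
Patient 2: CrCl = (140 − 84) × 55 / (72 × 2.5) × 0.85 = 3080.0 / 180.00 × 0.85 ≈ 14.5 mL/min
|30.5 − 14.5| = 16.0 mL/min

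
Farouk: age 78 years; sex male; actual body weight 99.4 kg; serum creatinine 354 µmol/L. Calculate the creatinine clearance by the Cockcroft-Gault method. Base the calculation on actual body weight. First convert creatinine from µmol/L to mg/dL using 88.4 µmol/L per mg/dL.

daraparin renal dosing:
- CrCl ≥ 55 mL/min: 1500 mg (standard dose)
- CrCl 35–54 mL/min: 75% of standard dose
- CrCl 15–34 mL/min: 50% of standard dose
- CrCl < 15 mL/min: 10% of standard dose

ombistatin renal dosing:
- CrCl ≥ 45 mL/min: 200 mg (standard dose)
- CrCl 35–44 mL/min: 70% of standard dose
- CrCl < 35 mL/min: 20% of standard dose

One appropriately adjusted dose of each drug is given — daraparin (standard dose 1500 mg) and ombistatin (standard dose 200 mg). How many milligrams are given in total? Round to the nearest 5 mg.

790 mg

SCr = 354 / 88.4 = 4.005 mg/dL
CrCl = (140 − 78) × 99.4 / (72 × 4.005) = 6162.8 / 288.36 ≈ 21.4 mL/min
CrCl ≈ 21 mL/min.
daraparin: 15–34 mL/min → 50% of 1500 mg = 750 mg.
ombistatin: < 35 mL/min → 20% of 200 mg = 40 mg.
Total = 750 + 40 = 790 mg.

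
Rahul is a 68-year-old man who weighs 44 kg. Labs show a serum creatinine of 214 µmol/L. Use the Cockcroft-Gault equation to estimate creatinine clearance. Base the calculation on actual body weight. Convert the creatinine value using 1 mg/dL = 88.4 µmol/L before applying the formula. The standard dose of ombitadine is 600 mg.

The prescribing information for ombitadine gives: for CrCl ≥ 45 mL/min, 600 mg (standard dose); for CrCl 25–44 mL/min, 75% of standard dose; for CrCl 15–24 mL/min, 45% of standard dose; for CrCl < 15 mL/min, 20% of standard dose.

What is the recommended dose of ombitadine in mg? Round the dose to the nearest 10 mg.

SCr = 214 / 88.4 = 2.421 mg/dL
CrCl = (140 − 68) × 44 / (72 × 2.421) = 3168.0 / 174.31 ≈ 18.2 mL/min
CrCl ≈ 18 mL/min → bracket 15–24 mL/min.
45% of 600 mg = 270 mg

270 mg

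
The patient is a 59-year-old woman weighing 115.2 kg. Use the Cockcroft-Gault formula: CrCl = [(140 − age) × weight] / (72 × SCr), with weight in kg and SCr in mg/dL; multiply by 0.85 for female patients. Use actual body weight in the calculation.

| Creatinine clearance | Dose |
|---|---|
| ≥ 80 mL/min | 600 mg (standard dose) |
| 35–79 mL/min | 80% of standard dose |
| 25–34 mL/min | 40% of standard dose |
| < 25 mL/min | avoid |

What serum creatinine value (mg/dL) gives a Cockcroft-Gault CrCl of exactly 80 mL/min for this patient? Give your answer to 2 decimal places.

1.38 mg/dL

Standard dose requires CrCl ≥ 80 mL/min.
Set (140 − 59) × 115.2 × 0.85 / (72 × SCr) = 80
SCr = (140 − 59) × 115.2 × 0.85 / (72 × 80) = 1.377 mg/dL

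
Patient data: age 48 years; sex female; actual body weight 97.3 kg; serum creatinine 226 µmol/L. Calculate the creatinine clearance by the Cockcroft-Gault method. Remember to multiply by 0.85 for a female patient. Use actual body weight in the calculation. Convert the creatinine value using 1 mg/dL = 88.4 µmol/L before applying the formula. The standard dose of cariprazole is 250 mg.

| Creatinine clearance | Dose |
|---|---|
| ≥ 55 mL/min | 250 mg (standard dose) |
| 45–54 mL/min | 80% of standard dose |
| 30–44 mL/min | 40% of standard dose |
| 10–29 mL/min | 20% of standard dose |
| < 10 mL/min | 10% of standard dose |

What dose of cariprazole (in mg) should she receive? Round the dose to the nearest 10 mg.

SCr = 226 / 88.4 = 2.557 mg/dL
CrCl = (140 − 48) × 97.3 / (72 × 2.557) × 0.85 = 8951.6 / 184.10 × 0.85 ≈ 41.3 mL/min
CrCl ≈ 41 mL/min → bracket 30–44 mL/min.
40% of 250 mg = 100 mg

100 mg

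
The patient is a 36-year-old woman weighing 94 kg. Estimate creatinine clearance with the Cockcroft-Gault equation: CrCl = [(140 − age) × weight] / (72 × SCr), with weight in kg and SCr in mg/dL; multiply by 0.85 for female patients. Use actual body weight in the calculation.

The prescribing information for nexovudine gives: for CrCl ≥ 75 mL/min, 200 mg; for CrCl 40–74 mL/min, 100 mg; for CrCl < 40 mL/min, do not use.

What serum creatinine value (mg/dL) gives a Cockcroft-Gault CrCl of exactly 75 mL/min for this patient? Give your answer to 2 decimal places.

Standard dose requires CrCl ≥ 75 mL/min.
Set (140 − 36) × 94 × 0.85 / (72 × SCr) = 75
SCr = (140 − 36) × 94 × 0.85 / (72 × 75) = 1.539 mg/dL

1.54 mg/dL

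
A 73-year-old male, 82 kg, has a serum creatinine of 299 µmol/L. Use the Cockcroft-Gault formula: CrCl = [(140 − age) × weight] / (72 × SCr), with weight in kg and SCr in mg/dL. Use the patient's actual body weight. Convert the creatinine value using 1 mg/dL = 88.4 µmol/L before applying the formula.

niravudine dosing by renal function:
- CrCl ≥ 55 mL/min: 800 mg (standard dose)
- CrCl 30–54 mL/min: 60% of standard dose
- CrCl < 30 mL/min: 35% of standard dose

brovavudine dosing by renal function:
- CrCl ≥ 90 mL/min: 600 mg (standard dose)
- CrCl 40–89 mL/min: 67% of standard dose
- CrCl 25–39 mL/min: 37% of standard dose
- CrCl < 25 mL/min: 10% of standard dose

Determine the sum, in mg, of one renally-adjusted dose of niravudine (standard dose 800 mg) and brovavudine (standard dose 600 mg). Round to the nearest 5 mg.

340 mg

SCr = 299 / 88.4 = 3.382 mg/dL
CrCl = (140 − 73) × 82 / (72 × 3.382) = 5494.0 / 243.50 ≈ 22.6 mL/min
CrCl ≈ 23 mL/min.
niravudine: < 30 mL/min → 35% of 800 mg = 280 mg.
brovavudine: < 25 mL/min → 10% of 600 mg = 60 mg.
Total = 280 + 60 = 340 mg.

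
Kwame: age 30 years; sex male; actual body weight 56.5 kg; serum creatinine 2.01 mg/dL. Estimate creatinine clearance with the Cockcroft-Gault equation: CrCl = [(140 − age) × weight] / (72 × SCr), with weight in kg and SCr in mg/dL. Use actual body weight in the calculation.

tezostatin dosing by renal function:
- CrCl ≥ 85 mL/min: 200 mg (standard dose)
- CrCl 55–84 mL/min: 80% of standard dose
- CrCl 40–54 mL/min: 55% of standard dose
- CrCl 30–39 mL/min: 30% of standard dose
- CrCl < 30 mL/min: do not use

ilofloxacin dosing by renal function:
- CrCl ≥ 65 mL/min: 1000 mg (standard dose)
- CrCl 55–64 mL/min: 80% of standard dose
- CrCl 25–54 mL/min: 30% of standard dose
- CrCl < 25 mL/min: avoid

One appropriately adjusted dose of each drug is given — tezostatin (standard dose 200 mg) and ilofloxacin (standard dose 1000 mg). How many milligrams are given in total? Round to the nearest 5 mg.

CrCl = (140 − 30) × 56.5 / (72 × 2.01) = 6215.0 / 144.72 ≈ 42.9 mL/min
CrCl ≈ 43 mL/min.
tezostatin: 40–54 mL/min → 55% of 200 mg = 110 mg.
ilofloxacin: 25–54 mL/min → 30% of 1000 mg = 300 mg.
Total = 110 + 300 = 410 mg.

410 mg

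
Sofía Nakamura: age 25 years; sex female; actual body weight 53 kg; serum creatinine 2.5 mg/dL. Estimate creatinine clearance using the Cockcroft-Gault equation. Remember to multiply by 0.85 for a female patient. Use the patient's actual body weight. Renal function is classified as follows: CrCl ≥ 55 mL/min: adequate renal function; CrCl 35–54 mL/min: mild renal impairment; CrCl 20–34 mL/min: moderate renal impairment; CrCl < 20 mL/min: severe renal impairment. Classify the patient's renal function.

moderate renal impairment

CrCl = (140 − 25) × 53 / (72 × 2.5) × 0.85 = 6095.0 / 180.00 × 0.85 ≈ 28.8 mL/min
29 mL/min falls in the 'moderate renal impairment' range.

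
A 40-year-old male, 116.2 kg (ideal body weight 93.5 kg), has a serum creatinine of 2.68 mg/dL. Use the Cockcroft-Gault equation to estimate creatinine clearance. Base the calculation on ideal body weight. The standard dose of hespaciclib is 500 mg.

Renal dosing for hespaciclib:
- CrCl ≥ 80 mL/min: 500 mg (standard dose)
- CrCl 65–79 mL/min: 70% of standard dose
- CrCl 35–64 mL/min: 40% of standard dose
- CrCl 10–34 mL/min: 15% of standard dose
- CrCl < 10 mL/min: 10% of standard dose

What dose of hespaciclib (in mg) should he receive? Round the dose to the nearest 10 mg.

200 mg

CrCl = (140 − 40) × 93.5 / (72 × 2.68) = 9350.0 / 192.96 ≈ 48.5 mL/min
CrCl ≈ 48 mL/min → bracket 35–64 mL/min.
40% of 500 mg = 200 mg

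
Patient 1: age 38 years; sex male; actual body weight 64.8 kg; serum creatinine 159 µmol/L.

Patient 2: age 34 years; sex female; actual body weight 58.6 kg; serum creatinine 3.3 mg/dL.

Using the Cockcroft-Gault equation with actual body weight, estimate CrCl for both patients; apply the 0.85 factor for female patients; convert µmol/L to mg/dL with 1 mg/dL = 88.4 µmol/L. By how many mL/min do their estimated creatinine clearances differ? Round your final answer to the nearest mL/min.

29 mL/min

Patient 1: SCr = 159 / 88.4 = 1.799 mg/dL
Patient 1: CrCl = (140 − 38) × 64.8 / (72 × 1.799) = 6609.6 / 129.53 ≈ 51.0 mL/min
Patient 2: CrCl = (140 − 34) × 58.6 / (72 × 3.3) × 0.85 = 6211.6 / 237.60 × 0.85 ≈ 22.2 mL/min
|51.0 − 22.2| = 28.8 mL/min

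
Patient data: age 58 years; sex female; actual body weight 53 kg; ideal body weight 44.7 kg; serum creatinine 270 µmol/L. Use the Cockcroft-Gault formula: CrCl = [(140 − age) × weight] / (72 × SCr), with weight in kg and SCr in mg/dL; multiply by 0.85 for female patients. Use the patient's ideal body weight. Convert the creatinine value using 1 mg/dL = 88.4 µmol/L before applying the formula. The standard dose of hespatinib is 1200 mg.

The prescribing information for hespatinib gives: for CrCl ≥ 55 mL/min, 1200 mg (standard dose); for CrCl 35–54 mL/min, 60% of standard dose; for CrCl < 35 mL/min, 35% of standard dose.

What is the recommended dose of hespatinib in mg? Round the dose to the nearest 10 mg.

SCr = 270 / 88.4 = 3.054 mg/dL
CrCl = (140 − 58) × 44.7 / (72 × 3.054) × 0.85 = 3665.4 / 219.89 × 0.85 ≈ 14.2 mL/min
CrCl ≈ 14 mL/min → bracket < 35 mL/min.
35% of 1200 mg = 420 mg

420 mg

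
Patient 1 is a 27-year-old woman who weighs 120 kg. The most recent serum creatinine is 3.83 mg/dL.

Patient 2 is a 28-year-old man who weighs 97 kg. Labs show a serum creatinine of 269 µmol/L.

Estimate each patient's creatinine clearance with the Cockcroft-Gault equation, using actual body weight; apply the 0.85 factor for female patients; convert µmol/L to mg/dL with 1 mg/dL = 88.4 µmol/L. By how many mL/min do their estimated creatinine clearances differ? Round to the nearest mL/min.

8 mL/min

Patient 1: CrCl = (140 − 27) × 120 / (72 × 3.83) × 0.85 = 13560.0 / 275.76 × 0.85 ≈ 41.8 mL/min
Patient 2: SCr = 269 / 88.4 = 3.043 mg/dL
Patient 2: CrCl = (140 − 28) × 97 / (72 × 3.043) = 10864.0 / 219.10 ≈ 49.6 mL/min
|41.8 − 49.6| = 7.8 mL/min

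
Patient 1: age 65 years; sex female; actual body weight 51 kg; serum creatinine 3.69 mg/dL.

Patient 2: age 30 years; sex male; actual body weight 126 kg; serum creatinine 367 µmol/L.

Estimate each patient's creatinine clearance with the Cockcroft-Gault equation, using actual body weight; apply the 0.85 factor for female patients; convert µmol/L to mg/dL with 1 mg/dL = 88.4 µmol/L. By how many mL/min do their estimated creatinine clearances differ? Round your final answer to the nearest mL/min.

Patient 1: CrCl = (140 − 65) × 51 / (72 × 3.69) × 0.85 = 3825.0 / 265.68 × 0.85 ≈ 12.2 mL/min
Patient 2: SCr = 367 / 88.4 = 4.152 mg/dL
Patient 2: CrCl = (140 − 30) × 126 / (72 × 4.152) = 13860.0 / 298.94 ≈ 46.4 mL/min
|12.2 − 46.4| = 34.2 mL/min

34 mL/min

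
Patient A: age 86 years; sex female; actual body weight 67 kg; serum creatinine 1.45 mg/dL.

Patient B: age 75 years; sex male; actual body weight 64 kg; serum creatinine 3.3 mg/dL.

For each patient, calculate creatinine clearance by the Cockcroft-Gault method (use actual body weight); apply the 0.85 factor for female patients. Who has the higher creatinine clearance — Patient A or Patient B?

Patient A: CrCl = (140 − 86) × 67 / (72 × 1.45) × 0.85 = 3618.0 / 104.40 × 0.85 ≈ 29.5 mL/min
Patient B: CrCl = (140 − 75) × 64 / (72 × 3.3) = 4160.0 / 237.60 ≈ 17.5 mL/min
29.5 vs 17.5 mL/min → Patient A is higher.

Patient A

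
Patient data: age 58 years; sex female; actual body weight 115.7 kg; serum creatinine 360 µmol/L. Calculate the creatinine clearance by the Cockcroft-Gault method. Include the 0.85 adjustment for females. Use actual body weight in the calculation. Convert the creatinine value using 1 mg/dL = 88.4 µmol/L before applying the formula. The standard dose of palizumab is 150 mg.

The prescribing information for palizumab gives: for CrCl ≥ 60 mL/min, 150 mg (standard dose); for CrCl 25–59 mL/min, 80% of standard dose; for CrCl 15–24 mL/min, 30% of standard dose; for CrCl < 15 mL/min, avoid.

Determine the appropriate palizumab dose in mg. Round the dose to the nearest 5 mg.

SCr = 360 / 88.4 = 4.072 mg/dL
CrCl = (140 − 58) × 115.7 / (72 × 4.072) × 0.85 = 9487.4 / 293.18 × 0.85 ≈ 27.5 mL/min
CrCl ≈ 28 mL/min → bracket 25–59 mL/min.
80% of 150 mg = 120 mg

120 mg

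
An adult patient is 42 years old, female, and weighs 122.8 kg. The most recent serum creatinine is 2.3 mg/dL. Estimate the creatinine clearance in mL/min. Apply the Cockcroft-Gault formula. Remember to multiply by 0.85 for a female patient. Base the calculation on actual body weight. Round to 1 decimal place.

CrCl = (140 − 42) × 122.8 / (72 × 2.3) × 0.85 = 12034.4 / 165.60 × 0.85 ≈ 61.8 mL/min

61.8 mL/min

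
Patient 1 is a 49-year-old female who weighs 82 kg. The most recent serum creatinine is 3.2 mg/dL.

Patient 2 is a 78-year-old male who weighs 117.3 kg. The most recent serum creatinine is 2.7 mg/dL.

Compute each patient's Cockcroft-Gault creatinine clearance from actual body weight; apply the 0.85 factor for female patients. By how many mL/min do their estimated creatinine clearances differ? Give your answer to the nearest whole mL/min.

10 mL/min

Patient 1: CrCl = (140 − 49) × 82 / (72 × 3.2) × 0.85 = 7462.0 / 230.40 × 0.85 ≈ 27.5 mL/min
Patient 2: CrCl = (140 − 78) × 117.3 / (72 × 2.7) = 7272.6 / 194.40 ≈ 37.4 mL/min
|27.5 − 37.4| = 9.9 mL/min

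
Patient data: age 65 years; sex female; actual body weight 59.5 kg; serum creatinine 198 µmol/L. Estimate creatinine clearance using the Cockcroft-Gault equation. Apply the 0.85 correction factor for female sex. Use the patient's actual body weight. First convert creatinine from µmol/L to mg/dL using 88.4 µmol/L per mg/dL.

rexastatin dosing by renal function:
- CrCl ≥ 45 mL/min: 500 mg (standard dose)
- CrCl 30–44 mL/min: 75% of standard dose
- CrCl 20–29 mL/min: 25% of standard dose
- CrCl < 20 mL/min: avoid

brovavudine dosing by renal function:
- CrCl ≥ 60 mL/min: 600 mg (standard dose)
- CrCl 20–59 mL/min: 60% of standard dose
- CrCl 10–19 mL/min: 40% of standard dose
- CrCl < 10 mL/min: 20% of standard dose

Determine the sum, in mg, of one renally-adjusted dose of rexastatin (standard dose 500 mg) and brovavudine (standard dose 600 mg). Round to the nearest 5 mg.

485 mg

SCr = 198 / 88.4 = 2.24 mg/dL
CrCl = (140 − 65) × 59.5 / (72 × 2.24) × 0.85 = 4462.5 / 161.28 × 0.85 ≈ 23.5 mL/min
CrCl ≈ 24 mL/min.
rexastatin: 20–29 mL/min → 25% of 500 mg = 125 mg.
brovavudine: 20–59 mL/min → 60% of 600 mg = 360 mg.
Total = 125 + 360 = 485 mg.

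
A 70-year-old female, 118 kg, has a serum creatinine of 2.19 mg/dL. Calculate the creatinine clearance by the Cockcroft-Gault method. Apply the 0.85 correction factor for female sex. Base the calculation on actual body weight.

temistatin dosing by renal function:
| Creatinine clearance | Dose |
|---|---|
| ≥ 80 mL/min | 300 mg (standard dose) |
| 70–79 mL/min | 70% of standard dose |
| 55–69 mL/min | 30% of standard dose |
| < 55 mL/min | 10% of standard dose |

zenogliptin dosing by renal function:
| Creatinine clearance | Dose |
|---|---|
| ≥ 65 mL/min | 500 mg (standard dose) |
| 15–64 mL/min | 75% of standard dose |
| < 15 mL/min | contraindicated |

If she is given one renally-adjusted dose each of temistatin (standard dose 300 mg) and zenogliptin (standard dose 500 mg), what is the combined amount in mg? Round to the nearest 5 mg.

405 mg

CrCl = (140 − 70) × 118 / (72 × 2.19) × 0.85 = 8260.0 / 157.68 × 0.85 ≈ 44.5 mL/min
CrCl ≈ 45 mL/min.
temistatin: < 55 mL/min → 10% of 300 mg = 30 mg.
zenogliptin: 15–64 mL/min → 75% of 500 mg = 375 mg.
Total = 30 + 375 = 405 mg.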